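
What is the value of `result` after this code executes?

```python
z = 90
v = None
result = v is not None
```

z = 90; v = None; result = False

False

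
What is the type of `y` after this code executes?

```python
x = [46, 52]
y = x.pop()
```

list.pop() returns the popped element

int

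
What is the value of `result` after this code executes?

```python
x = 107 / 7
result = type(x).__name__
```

x is float; result = 'float'

'float'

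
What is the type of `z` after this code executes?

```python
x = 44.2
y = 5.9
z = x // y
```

float // float = float

float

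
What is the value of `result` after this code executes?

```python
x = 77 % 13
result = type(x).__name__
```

x is int; result = 'int'

'int'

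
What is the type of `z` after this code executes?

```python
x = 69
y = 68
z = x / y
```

int / int = float

float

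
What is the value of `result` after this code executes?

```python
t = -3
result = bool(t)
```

t = -3; result = True

True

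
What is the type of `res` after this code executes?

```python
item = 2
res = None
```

None has type NoneType

NoneType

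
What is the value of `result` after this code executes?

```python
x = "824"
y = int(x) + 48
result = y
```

x = '824'; y = 872; result = 872

872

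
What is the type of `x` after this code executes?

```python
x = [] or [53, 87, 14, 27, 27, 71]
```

'or' returns first truthy value (list)

list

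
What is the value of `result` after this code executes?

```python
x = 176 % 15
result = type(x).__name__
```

x is int; result = 'int'

'int'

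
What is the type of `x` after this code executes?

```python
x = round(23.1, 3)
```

round() with decimal places returns float

float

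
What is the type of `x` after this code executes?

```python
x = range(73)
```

range() returns a range object

range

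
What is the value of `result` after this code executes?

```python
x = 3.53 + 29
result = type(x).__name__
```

x is float; result = 'float'

'float'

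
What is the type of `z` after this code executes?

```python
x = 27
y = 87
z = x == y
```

Equality comparison returns bool

bool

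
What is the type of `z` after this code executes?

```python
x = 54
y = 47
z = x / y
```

int / int = float

float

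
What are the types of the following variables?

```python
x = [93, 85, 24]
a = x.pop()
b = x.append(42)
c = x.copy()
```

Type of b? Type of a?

append() returns None; pop() returns element

NoneType, int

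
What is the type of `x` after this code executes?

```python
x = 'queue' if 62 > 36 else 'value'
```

Both branches of conditional are str

str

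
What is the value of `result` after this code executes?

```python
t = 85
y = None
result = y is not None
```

t = 85; y = None; result = False

False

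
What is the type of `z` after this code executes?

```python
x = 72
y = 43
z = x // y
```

int // int = int

int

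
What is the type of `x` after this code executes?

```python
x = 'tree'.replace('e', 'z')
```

str.replace() returns str

str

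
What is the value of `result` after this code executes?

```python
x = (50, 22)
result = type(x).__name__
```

x is tuple; result = 'tuple'

'tuple'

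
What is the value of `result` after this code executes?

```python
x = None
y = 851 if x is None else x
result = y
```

x = None; y = 851; result = 851

851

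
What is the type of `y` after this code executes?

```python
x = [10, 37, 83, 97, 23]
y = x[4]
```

Indexing list[int] returns int

int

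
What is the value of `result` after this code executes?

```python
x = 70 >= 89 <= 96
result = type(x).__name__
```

x is bool; result = 'bool'

'bool'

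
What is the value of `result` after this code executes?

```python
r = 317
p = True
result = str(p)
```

r = 317; p = True; result = 'True'

'True'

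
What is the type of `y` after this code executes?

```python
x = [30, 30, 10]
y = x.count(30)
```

list.count() returns int

int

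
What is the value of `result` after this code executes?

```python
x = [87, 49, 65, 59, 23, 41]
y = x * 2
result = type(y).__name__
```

x is list; y is list; result = 'list'

'list'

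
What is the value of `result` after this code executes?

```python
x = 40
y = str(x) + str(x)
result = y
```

x = 40; y = '4040'; result = '4040'

'4040'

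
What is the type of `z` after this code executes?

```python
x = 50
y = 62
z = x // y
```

int // int = int

int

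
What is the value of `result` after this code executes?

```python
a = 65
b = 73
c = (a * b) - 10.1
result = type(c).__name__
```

a is int; b is int; c is float; result = 'float'

'float'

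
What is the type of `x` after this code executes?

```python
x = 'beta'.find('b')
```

str.find() returns int index

int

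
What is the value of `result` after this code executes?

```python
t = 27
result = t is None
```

t = 27; result = False

False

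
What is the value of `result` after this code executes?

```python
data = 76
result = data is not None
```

data = 76; result = True

True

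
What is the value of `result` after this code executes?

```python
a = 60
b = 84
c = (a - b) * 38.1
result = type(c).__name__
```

a is int; b is int; c is float; result = 'float'

'float'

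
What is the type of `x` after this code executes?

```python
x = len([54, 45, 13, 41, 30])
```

len() always returns int

int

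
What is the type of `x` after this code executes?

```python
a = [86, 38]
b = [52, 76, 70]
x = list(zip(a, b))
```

list(zip()) returns a list of tuples

list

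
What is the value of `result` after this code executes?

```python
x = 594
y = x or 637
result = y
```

x = 594; y = 594; result = 594

594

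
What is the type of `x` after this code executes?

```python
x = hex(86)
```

hex() returns str representation

str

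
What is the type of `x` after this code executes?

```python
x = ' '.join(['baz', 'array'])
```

str.join() returns str

str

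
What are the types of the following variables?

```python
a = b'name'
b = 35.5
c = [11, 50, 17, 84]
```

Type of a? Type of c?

a is assigned a bytes literal (b'...' prefix); c is assigned a list literal (square brackets)

bytes, list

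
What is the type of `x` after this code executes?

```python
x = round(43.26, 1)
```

round() with decimal places returns float

float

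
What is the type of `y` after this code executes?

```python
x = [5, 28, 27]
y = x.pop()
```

list.pop() returns the popped element

int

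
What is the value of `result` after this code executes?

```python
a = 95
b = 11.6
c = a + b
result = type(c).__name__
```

a is int; b is float; c is float; result = 'float'

'float'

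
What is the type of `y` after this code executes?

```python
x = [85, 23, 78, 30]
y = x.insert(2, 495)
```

list.insert() returns None

NoneType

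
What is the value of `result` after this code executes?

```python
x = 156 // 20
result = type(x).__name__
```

x is int; result = 'int'

'int'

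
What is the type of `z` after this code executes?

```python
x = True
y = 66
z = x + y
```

bool + int = int (bool is subclass of int)

int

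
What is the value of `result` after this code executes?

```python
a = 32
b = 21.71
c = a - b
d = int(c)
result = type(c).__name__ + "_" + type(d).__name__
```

a is int; b is float; c is float; d is int; result = 'float_int'

'float_int'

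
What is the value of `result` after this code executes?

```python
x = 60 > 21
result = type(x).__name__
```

x is bool; result = 'bool'

'bool'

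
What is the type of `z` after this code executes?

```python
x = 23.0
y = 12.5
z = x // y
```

float // float = float

float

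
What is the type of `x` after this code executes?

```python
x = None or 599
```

'or' with None returns the other truthy value

int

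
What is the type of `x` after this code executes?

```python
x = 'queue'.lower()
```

str.lower() returns str

str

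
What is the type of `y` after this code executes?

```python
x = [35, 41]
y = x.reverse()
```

list.reverse() returns None

NoneType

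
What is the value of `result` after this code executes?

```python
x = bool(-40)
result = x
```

x = True; result = True

True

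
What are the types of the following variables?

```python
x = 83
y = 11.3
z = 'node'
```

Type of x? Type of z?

x is assigned a bare integer (no decimal point), so it is an int; z is assigned a quoted string literal, so it is a str

int, str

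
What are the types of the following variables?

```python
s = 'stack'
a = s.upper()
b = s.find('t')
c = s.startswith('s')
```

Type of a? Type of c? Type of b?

upper() returns str; startswith() returns bool; find() returns int

str, bool, int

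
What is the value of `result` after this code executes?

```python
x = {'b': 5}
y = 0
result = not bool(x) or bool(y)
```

x = {'b': 5}; y = 0; result = False

False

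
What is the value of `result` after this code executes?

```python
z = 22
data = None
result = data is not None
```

z = 22; data = None; result = False

False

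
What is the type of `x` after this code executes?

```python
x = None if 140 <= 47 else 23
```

140 <= 47 is False, so the else branch is taken

int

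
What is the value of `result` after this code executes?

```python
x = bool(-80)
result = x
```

x = True; result = True

True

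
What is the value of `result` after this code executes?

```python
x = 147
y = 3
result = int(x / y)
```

x = 147; y = 3; result = 49

49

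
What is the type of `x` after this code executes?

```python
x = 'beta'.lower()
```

str.lower() returns str

str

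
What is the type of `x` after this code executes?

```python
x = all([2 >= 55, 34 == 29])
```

all() returns bool

bool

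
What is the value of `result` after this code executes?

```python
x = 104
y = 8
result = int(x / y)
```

x = 104; y = 8; result = 13

13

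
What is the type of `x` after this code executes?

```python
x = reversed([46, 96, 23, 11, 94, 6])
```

reversed() on a list returns list_reverseiterator

list_reverseiterator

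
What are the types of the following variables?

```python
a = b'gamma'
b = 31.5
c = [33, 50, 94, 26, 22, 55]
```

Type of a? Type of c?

a is assigned a bytes literal (b'...' prefix); c is assigned a list literal (square brackets)

bytes, list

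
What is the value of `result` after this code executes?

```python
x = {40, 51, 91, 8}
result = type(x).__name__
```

x is set; result = 'set'

'set'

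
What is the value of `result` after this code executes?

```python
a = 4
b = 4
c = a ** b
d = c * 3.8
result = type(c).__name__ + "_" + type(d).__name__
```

a is int; b is int; c is int; d is float; result = 'int_float'

'int_float'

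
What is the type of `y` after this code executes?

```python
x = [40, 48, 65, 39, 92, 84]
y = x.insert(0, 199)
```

list.insert() returns None

NoneType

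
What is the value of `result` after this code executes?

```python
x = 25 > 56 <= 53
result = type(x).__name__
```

x is bool; result = 'bool'

'bool'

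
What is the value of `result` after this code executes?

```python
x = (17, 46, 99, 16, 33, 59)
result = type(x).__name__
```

x is tuple; result = 'tuple'

'tuple'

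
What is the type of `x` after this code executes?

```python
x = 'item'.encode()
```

str.encode() returns bytes

bytes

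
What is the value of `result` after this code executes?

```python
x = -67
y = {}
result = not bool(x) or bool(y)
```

x = -67; y = {}; result = False

False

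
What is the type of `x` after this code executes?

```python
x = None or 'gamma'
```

'or' with None returns the other truthy value (str)

str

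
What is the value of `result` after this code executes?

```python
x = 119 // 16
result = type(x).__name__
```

x is int; result = 'int'

'int'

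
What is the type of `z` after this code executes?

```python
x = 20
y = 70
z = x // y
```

int // int = int

int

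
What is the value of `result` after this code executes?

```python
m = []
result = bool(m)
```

m = []; result = False

False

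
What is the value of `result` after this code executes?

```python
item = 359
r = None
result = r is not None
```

item = 359; r = None; result = False

False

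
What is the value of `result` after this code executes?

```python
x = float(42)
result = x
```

x = 42.0; result = 42.0

42.0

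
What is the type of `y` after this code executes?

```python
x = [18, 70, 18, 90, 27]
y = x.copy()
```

list.copy() returns list

list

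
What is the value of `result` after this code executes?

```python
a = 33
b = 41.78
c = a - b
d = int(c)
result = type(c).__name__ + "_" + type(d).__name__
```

a is int; b is float; c is float; d is int; result = 'float_int'

'float_int'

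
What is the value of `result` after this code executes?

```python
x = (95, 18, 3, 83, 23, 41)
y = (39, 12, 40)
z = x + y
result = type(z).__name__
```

x is tuple; y is tuple; z is tuple; result = 'tuple'

'tuple'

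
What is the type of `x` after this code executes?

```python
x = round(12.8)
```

round() with no decimal places returns int

int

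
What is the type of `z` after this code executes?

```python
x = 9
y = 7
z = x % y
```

int % int = int

int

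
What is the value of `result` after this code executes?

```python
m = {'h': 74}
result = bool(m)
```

m = {'h': 74}; result = True

True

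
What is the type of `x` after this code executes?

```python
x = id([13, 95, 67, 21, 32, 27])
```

id() returns int

int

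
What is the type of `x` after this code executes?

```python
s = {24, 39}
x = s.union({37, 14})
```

set.union() returns a new set

set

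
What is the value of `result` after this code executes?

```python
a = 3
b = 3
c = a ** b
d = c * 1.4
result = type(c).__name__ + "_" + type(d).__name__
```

a is int; b is int; c is int; d is float; result = 'int_float'

'int_float'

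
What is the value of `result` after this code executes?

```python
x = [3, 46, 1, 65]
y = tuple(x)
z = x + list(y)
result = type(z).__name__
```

x is list; y is tuple; z is list; result = 'list'

'list'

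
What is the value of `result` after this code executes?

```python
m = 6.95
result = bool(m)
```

m = 6.95; result = True

True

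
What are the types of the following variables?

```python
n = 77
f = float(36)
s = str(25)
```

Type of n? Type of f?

n is assigned a bare integer (no decimal point), so it is an int; f is assigned the result of calling float(), which returns a float

int, float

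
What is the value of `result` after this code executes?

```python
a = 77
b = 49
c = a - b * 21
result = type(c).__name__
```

a is int; b is int; c is int; result = 'int'

'int'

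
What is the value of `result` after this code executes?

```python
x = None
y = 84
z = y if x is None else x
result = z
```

x = None; y = 84; z = 84; result = 84

84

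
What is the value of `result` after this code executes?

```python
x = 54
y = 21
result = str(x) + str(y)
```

x = 54; y = 21; result = '5421'

'5421'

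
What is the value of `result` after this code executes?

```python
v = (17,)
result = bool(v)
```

v = (17,); result = True

True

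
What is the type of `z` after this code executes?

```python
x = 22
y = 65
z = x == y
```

Equality comparison returns bool

bool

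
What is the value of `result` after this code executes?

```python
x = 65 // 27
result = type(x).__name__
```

x is int; result = 'int'

'int'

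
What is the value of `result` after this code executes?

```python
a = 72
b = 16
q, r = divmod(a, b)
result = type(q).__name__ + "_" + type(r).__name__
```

a is int; b is int; q is int; r is int; result = 'int_int'

'int_int'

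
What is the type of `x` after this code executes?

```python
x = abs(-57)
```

abs() of int returns int

int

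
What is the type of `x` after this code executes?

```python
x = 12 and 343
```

'and' with truthy values returns last operand (int)

int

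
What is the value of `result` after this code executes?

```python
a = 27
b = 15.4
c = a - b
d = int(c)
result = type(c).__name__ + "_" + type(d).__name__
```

a is int; b is float; c is float; d is int; result = 'float_int'

'float_int'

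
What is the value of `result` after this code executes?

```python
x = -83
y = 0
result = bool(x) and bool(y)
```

x = -83; y = 0; result = False

False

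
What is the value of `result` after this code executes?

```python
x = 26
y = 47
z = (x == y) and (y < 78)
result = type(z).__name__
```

x is int; y is int; z is bool; result = 'bool'

'bool'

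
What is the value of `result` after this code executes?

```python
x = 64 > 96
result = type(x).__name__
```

x is bool; result = 'bool'

'bool'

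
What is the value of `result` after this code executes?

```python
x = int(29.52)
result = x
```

x = 29; result = 29

29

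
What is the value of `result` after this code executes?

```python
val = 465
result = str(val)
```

val = 465; result = '465'

'465'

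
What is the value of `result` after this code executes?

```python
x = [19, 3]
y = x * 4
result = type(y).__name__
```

x is list; y is list; result = 'list'

'list'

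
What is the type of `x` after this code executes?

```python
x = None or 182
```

'or' with None returns the other truthy value

int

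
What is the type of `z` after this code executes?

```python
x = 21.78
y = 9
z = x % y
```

float % int = float

float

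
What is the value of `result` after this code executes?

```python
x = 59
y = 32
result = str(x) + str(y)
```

x = 59; y = 32; result = '5932'

'5932'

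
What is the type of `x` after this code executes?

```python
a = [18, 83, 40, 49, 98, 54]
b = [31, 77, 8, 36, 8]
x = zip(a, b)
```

zip() returns a zip object

zip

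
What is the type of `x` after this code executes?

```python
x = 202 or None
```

'or' returns first truthy value

int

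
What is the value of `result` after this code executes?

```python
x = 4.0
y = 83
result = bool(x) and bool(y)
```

x = 4.0; y = 83; result = True

True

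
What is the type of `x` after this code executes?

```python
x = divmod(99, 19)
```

divmod() returns tuple of (quotient, remainder)

tuple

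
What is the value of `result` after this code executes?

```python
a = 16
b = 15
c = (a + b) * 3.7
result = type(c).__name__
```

a is int; b is int; c is float; result = 'float'

'float'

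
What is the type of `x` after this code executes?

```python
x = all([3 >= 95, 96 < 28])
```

all() returns bool

bool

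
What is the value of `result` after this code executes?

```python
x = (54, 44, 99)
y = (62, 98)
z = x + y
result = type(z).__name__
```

x is tuple; y is tuple; z is tuple; result = 'tuple'

'tuple'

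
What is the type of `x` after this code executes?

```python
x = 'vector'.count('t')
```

str.count() returns int

int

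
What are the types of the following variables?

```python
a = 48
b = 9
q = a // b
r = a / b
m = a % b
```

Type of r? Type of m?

/ returns float; % of ints returns int

float, int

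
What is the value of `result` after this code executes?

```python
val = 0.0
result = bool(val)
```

val = 0.0; result = False

False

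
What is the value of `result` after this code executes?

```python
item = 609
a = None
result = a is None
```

item = 609; a = None; result = True

True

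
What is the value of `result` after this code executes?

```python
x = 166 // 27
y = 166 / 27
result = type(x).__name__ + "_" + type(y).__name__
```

x is int; y is float; result = 'int_float'

'int_float'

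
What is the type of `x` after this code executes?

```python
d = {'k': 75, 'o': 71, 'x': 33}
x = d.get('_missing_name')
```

dict.get() returns None when key not found

NoneType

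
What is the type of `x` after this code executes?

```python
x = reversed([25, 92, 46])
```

reversed() on a list returns list_reverseiterator

list_reverseiterator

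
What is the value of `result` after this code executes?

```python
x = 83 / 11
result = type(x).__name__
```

x is float; result = 'float'

'float'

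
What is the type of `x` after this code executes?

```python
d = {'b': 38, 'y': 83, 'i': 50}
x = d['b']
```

Accessing dict[str, int] with str key returns int

int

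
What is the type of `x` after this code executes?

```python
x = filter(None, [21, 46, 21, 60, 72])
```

filter() returns a filter object

filter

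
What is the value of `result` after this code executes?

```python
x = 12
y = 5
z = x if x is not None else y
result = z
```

x = 12; y = 5; z = 12; result = 12

12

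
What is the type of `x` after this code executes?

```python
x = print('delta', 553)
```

print() returns None

NoneType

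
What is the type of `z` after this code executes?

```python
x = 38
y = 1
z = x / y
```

int / int = float

float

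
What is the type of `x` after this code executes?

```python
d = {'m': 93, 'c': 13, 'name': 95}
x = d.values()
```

.values() returns dict_values view

dict_values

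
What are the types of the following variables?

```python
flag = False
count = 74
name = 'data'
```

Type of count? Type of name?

count is assigned a bare integer (no decimal point), so it is an int; name is assigned a quoted string literal, so it is a str

int, str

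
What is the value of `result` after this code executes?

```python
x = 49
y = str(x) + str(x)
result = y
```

x = 49; y = '4949'; result = '4949'

'4949'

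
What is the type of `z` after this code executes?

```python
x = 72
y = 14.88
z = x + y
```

int + float = float

float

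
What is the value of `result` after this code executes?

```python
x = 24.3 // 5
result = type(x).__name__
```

x is float; result = 'float'

'float'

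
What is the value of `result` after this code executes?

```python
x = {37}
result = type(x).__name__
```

x is set; result = 'set'

'set'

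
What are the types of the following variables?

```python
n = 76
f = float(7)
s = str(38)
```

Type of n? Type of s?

n is assigned a bare integer (no decimal point), so it is an int; s is assigned the result of calling str(), which returns a str

int, str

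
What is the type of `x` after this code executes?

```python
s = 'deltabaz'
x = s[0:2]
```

Slicing a str returns str

str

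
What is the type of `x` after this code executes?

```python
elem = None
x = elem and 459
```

'and' returns first falsy value (None)

NoneType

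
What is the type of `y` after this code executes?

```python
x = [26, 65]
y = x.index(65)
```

list.index() returns int

int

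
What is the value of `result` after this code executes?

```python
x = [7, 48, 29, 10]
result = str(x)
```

x = [7, 48, 29, 10]; result = '[7, 48, 29, 10]'

'[7, 48, 29, 10]'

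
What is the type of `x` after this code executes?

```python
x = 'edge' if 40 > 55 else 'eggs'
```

Both branches of conditional are str

str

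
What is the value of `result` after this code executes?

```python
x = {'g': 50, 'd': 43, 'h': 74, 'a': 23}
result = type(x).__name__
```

x is dict; result = 'dict'

'dict'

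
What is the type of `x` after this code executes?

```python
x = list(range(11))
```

list(range()) returns list

list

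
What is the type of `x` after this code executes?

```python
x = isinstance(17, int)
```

isinstance() returns bool

bool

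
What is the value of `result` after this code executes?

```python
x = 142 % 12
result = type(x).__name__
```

x is int; result = 'int'

'int'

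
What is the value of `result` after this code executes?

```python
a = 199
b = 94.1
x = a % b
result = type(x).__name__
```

a is int; b is float; x is float; result = 'float'

'float'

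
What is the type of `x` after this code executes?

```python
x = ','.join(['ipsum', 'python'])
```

str.join() returns str

str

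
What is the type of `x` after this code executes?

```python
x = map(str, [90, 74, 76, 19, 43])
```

map() returns a map object

map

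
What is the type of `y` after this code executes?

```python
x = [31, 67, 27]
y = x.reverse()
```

list.reverse() returns None

NoneType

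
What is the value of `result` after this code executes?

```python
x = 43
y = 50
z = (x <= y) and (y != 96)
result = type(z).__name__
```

x is int; y is int; z is bool; result = 'bool'

'bool'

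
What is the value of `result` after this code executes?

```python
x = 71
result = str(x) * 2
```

x = 71; result = '7171'

'7171'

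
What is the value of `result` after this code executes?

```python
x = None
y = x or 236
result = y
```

x = None; y = 236; result = 236

236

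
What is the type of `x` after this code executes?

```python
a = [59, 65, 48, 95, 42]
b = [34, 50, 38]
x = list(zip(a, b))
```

list(zip()) returns a list of tuples

list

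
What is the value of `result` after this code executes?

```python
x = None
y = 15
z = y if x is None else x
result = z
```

x = None; y = 15; z = 15; result = 15

15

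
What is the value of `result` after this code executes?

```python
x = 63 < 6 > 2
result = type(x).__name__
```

x is bool; result = 'bool'

'bool'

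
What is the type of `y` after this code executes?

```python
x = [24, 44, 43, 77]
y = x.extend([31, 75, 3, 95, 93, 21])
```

list.extend() returns None

NoneType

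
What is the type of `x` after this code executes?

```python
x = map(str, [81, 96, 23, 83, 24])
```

map() returns a map object

map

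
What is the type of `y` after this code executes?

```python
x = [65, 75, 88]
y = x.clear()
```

list.clear() returns None

NoneType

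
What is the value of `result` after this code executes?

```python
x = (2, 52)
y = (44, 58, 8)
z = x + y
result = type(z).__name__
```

x is tuple; y is tuple; z is tuple; result = 'tuple'

'tuple'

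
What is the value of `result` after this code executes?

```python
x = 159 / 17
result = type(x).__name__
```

x is float; result = 'float'

'float'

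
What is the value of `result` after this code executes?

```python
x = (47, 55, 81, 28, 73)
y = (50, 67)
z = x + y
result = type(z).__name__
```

x is tuple; y is tuple; z is tuple; result = 'tuple'

'tuple'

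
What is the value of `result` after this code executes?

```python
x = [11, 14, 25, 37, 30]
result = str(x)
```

x = [11, 14, 25, 37, 30]; result = '[11, 14, 25, 37, 30]'

'[11, 14, 25, 37, 30]'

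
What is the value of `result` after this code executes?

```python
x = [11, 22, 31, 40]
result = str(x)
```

x = [11, 22, 31, 40]; result = '[11, 22, 31, 40]'

'[11, 22, 31, 40]'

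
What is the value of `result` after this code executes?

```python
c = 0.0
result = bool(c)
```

c = 0.0; result = False

False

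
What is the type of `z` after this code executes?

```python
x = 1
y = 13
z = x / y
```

int / int = float

float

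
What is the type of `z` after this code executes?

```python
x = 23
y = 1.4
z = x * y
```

int * float = float

float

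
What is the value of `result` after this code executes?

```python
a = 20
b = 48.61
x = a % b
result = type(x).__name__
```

a is int; b is float; x is float; result = 'float'

'float'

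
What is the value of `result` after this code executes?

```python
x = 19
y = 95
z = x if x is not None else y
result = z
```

x = 19; y = 95; z = 19; result = 19

19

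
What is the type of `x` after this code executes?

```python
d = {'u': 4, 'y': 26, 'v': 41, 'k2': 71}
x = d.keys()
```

.keys() returns dict_keys view

dict_keys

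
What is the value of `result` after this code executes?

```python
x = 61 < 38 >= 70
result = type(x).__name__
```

x is bool; result = 'bool'

'bool'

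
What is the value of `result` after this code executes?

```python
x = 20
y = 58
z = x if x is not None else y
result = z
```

x = 20; y = 58; z = 20; result = 20

20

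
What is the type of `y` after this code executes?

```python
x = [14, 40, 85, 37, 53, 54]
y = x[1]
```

Indexing list[int] returns int

int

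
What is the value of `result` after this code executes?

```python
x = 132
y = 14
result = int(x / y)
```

x = 132; y = 14; result = 9

9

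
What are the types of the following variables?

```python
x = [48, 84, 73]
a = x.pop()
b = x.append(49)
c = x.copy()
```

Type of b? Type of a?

append() returns None; pop() returns element

NoneType, int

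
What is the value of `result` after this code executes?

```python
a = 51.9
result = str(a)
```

a = 51.9; result = '51.9'

'51.9'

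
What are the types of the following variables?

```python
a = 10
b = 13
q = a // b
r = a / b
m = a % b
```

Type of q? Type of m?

// returns int; % of ints returns int

int, int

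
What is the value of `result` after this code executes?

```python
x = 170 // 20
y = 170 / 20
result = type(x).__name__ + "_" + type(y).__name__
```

x is int; y is float; result = 'int_float'

'int_float'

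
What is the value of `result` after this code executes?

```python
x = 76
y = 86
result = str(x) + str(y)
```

x = 76; y = 86; result = '7686'

'7686'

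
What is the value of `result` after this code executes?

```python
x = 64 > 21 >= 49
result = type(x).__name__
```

x is bool; result = 'bool'

'bool'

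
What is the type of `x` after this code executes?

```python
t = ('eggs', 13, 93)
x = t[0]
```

Index 0 of tuple is a str literal

str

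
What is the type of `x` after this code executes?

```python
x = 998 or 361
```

'or' returns first truthy value (int)

int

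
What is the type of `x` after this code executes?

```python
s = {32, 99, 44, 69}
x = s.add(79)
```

set.add() returns None (mutates in place)

NoneType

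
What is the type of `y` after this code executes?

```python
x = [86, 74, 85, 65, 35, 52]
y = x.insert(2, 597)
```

list.insert() returns None

NoneType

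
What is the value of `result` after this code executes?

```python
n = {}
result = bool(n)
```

n = {}; result = False

False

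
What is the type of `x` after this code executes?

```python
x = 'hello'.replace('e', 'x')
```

str.replace() returns str

str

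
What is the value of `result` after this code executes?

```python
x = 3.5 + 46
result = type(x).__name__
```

x is float; result = 'float'

'float'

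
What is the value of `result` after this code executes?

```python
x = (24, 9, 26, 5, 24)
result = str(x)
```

x = (24, 9, 26, 5, 24); result = '(24, 9, 26, 5, 24)'

'(24, 9, 26, 5, 24)'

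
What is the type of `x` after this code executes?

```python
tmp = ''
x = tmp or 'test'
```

'or' returns first truthy value (str)

str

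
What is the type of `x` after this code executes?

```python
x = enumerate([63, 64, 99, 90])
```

enumerate() returns an enumerate object

enumerate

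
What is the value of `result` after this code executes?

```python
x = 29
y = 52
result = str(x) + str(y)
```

x = 29; y = 52; result = '2952'

'2952'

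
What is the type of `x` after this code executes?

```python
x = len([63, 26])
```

len() always returns int

int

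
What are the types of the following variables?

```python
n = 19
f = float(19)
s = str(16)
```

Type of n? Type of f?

n is assigned a bare integer (no decimal point), so it is an int; f is assigned the result of calling float(), which returns a float

int, float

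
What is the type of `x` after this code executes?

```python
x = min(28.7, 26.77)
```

min() of floats returns float

float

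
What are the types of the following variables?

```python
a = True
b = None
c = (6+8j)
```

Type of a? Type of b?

a is assigned the constant True, which has type bool; b is assigned None, whose type is NoneType

bool, NoneType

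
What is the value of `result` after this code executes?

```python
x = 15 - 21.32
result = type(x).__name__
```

x is float; result = 'float'

'float'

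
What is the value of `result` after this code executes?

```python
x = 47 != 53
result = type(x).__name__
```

x is bool; result = 'bool'

'bool'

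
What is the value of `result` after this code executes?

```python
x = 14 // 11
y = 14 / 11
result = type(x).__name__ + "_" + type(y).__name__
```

x is int; y is float; result = 'int_float'

'int_float'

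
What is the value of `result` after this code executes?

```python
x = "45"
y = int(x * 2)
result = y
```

x = '45'; y = 4545; result = 4545

4545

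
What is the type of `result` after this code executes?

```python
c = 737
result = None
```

None has type NoneType

NoneType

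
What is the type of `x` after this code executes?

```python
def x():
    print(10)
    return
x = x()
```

Bare return returns None

NoneType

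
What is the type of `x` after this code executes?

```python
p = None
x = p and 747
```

'and' returns first falsy value (None)

NoneType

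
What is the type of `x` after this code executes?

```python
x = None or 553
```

'or' with None returns the other truthy value

int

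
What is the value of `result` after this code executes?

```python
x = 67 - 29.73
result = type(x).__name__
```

x is float; result = 'float'

'float'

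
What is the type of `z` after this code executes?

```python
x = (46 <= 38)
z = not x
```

'not' returns bool

bool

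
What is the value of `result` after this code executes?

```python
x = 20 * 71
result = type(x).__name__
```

x is int; result = 'int'

'int'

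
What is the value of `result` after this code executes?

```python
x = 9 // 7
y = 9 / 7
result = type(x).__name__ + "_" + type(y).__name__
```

x is int; y is float; result = 'int_float'

'int_float'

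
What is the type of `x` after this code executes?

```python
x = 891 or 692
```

'or' returns first truthy value (int)

int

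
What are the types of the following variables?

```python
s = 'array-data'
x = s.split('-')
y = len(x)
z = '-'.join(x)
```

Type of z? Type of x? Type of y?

str.join() returns str; str.split() returns list; len() returns int

str, list, int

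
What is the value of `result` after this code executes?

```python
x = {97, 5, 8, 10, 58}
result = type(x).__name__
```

x is set; result = 'set'

'set'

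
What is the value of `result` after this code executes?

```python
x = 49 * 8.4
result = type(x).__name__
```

x is float; result = 'float'

'float'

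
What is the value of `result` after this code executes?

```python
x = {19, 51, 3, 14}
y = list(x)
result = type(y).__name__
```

x is set; y is list; result = 'list'

'list'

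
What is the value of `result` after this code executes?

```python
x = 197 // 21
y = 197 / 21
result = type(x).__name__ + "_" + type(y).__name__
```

x is int; y is float; result = 'int_float'

'int_float'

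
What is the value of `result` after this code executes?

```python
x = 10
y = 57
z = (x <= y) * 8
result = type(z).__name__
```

x is int; y is int; z is int; result = 'int'

'int'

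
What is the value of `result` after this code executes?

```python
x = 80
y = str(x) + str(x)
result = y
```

x = 80; y = '8080'; result = '8080'

'8080'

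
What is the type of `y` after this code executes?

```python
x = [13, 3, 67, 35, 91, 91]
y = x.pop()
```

list.pop() returns the popped element

int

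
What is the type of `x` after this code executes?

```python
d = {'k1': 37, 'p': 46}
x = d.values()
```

.values() returns dict_values view

dict_values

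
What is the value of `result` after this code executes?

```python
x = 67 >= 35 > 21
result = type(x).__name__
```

x is bool; result = 'bool'

'bool'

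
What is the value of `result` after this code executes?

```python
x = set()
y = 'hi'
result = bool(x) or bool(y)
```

x = set(); y = 'hi'; result = True

True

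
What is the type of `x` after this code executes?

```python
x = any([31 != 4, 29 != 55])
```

any() returns bool

bool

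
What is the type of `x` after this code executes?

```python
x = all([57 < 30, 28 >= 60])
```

all() returns bool

bool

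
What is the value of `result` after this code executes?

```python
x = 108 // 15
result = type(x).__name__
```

x is int; result = 'int'

'int'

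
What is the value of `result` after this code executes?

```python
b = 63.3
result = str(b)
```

b = 63.3; result = '63.3'

'63.3'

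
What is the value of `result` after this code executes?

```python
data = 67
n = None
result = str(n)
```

data = 67; n = None; result = 'None'

'None'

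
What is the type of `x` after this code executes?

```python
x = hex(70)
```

hex() returns str representation

str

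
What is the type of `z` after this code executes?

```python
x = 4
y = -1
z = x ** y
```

int ** negative = float

float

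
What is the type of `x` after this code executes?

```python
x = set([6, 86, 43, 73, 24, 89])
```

set() constructor returns set

set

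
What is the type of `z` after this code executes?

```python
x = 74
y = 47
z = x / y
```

int / int = float

float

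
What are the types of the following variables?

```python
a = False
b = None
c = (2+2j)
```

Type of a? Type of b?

a is assigned the constant False, which has type bool; b is assigned None, whose type is NoneType

bool, NoneType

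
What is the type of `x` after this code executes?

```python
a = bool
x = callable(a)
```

callable() returns bool

bool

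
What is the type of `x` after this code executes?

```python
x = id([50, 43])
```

id() returns int

int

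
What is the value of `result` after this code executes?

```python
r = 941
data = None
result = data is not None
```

r = 941; data = None; result = False

False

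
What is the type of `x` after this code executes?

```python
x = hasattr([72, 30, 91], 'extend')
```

hasattr() returns bool

bool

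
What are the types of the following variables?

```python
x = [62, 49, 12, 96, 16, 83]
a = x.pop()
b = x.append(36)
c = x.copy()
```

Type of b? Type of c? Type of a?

append() returns None; copy() returns list; pop() returns element

NoneType, list, int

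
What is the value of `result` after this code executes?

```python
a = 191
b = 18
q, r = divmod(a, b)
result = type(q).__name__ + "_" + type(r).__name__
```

a is int; b is int; q is int; r is int; result = 'int_int'

'int_int'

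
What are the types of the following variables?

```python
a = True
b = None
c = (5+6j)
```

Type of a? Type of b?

a is assigned the constant True, which has type bool; b is assigned None, whose type is NoneType

bool, NoneType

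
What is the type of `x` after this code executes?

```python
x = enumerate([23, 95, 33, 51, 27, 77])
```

enumerate() returns an enumerate object

enumerate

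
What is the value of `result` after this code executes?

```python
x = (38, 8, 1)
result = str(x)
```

x = (38, 8, 1); result = '(38, 8, 1)'

'(38, 8, 1)'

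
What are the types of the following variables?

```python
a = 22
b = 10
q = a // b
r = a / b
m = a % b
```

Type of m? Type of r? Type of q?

% of ints returns int; / returns float; // returns int

int, float, int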